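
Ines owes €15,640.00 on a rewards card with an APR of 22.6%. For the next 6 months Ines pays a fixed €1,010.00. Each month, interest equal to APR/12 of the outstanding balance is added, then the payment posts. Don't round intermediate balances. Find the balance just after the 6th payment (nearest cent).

Monthly rate r = 22.6%/12 = 1.88333% = 0.0188333.
Each month: B ← B·(1+r) − €1,010.00.
Month 1: interest €294.55; balance after payment €14,924.55.
Month 2: interest €281.08; balance after payment €14,195.63.
Month 3: interest €267.35; balance after payment €13,452.98.
Month 4: interest €253.36; balance after payment €12,696.35.
Month 5: interest €239.11; balance after payment €11,925.46.
Month 6: interest €224.60; balance after payment €11,140.06.

€11,140.06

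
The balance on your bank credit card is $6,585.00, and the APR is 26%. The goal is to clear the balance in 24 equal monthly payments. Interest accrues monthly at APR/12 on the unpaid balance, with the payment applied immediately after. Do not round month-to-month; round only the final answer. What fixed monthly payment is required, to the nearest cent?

$354.76

Monthly rate r = 26%/12 = 2.16667% = 0.0216667.
Level-payment amortization: P = B₀·r / (1 − (1+r)^(−n)) = 6585.00·0.0216667 / (1 − 1.02167^(−24)).
Denominator 1 − (1+r)^(−24) = 0.402168739.
P = 142.675 / 0.402168739 ≈ 354.76.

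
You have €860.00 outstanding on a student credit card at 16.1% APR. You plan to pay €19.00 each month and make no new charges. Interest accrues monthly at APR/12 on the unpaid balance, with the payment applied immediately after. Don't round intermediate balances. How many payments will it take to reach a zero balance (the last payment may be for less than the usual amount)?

Monthly rate r = 16.1%/12 = 1.34167% = 0.0134167.
Recurrence: B ← B·(1+r) − €19.00.
Month 1: interest €11.54; balance after payment €852.54.
Month 2: interest €11.44; balance after payment €844.98.
Closed form: n = −ln(1 − rB₀/P)/ln(1+r) = −ln(0.39272)/ln(1.01342) ≈ 70.130, so the balance reaches zero during payment 71.

71 payments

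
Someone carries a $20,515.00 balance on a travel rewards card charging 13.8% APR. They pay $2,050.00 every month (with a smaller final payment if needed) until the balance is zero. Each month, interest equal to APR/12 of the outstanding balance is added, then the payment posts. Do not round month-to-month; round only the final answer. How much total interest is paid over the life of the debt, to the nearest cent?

Monthly rate r = 13.8%/12 = 1.15% = 0.0115.
Payoff takes n = ⌈−ln(1 − rB₀/P)/ln(1+r)⌉ = ⌈10.693⌉ = 11 payments; the last is $1,422.23.
Total paid = 10·$2,050.00 + $1,422.23 = $21,922.23.
Total interest = total paid − principal = $21,922.23 − $20,515.00 = $1,407.23.

$1,407.23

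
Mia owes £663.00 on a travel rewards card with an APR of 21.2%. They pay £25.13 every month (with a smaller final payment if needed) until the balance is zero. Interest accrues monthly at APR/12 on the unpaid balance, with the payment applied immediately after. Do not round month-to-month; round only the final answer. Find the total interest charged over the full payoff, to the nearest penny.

£237.54

Monthly rate r = 21.2%/12 = 1.76667% = 0.0176667.
Payoff takes n = ⌈−ln(1 − rB₀/P)/ln(1+r)⌉ = ⌈35.834⌉ = 36 payments; the last is £20.99.
Total paid = 35·£25.13 + £20.99 = £900.54.
Total interest = total paid − principal = £900.54 − £663.00 = £237.54.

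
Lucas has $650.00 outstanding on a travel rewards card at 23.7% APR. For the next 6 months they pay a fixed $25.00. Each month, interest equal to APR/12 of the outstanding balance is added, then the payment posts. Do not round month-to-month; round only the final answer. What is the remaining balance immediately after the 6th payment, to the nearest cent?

$573.33

Monthly rate r = 23.7%/12 = 1.975% = 0.01975.
Each month: B ← B·(1+r) − $25.00.
Month 1: interest $12.84; balance after payment $637.84.
Month 2: interest $12.60; balance after payment $625.43.
Month 3: interest $12.35; balance after payment $612.79.
Month 4: interest $12.10; balance after payment $599.89.
Month 5: interest $11.85; balance after payment $586.74.
Month 6: interest $11.59; balance after payment $573.33.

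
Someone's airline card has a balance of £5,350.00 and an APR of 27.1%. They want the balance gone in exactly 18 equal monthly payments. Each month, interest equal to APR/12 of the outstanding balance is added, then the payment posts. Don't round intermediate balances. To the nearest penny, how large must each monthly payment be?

Monthly rate r = 27.1%/12 = 2.25833% = 0.0225833.
Level-payment amortization: P = B₀·r / (1 − (1+r)^(−n)) = 5350.00·0.0225833 / (1 − 1.02258^(−18)).
Denominator 1 − (1+r)^(−18) = 0.331004465.
P = 120.821 / 0.331004465 ≈ 365.01.

£365.01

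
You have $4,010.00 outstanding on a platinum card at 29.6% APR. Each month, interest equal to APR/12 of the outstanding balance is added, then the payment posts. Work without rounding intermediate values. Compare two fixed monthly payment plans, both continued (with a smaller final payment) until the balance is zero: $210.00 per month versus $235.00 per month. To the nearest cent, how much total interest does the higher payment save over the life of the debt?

Monthly rate r = 29.6%/12 = 2.46667% = 0.0246667.
At $210.00/mo: n = ⌈−ln(1 − rB₀/P)/ln(1+r)⌉ = 27 payments (last $28.27); total interest = total paid − $4,010.00 = $1,478.27.
At $235.00/mo: 23 payments (last $99.18); total interest $1,259.18.
Interest saved = $1,478.27 − $1,259.18 = $219.09.

$219.09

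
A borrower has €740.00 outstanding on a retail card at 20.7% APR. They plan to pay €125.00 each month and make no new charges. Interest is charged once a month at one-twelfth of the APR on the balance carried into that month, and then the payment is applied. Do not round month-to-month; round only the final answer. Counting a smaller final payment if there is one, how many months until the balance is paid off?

Monthly rate r = 20.7%/12 = 1.725% = 0.01725.
Recurrence: B ← B·(1+r) − €125.00.
Month 1: interest €12.76; balance after payment €627.76.
Month 2: interest €10.83; balance after payment €513.59.
Closed form: n = −ln(1 − rB₀/P)/ln(1+r) = −ln(0.89788)/ln(1.01725) ≈ 6.298, so the balance reaches zero during payment 7.

7 payments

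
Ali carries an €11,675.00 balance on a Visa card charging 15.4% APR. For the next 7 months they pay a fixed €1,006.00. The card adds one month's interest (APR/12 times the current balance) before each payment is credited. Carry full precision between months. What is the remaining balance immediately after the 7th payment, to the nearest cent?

€5,446.07

Monthly rate r = 15.4%/12 = 1.28333% = 0.0128333.
Each month: B ← B·(1+r) − €1,006.00.
Month 1: interest €149.83; balance after payment €10,818.83.
Month 2: interest €138.84; balance after payment €9,951.67.
Month 3: interest €127.71; balance after payment €9,073.38.
Month 4: interest €116.44; balance after payment €8,183.83.
Month 5: interest €105.03; balance after payment €7,282.85.
Month 6: interest €93.46; balance after payment €6,370.31.
Month 7: interest €81.75; balance after payment €5,446.07.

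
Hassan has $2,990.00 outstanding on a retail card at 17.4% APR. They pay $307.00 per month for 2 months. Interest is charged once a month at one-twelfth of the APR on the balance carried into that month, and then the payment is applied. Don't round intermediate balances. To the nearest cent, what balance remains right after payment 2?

$2,458.89

Monthly rate r = 17.4%/12 = 1.45% = 0.0145.
Each month: B ← B·(1+r) − $307.00.
Month 1: interest $43.35; balance after payment $2,726.36.
Month 2: interest $39.53; balance after payment $2,458.89.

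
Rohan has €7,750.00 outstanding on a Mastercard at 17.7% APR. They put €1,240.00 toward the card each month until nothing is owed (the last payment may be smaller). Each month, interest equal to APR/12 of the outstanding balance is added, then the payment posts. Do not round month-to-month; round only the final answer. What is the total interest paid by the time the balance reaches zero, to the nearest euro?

Monthly rate r = 17.7%/12 = 1.475% = 0.01475.
Payoff takes n = ⌈−ln(1 − rB₀/P)/ln(1+r)⌉ = ⌈6.605⌉ = 7 payments; the last is €752.81.
Total paid = 6·€1,240.00 + €752.81 = €8,192.81.
Total interest = total paid − principal = €8,192.81 − €7,750.00 = €442.81.

€443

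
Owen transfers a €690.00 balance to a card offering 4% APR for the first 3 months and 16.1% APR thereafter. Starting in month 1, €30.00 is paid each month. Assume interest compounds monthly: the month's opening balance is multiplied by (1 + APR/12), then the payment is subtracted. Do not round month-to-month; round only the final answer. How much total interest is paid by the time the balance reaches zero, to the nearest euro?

€112

Promo months 1–3 at r₀ = 4%/12 = 0.00333333; months 4+ at r₁ = 16.1%/12 = 0.0134167.
After month 3: iterate B ← B·(1+r₀) − €30.00 for 3 months → €606.62.
Then at r₁ with €30.00/mo: n₂ = −ln(1 − r₁·B/P)/ln(1+r₁) ≈ 23.75 → 24 more payments.
Total paid = 26·€30.00 + €22.45 = €802.45; interest = €802.45 − €690.00 = €112.45.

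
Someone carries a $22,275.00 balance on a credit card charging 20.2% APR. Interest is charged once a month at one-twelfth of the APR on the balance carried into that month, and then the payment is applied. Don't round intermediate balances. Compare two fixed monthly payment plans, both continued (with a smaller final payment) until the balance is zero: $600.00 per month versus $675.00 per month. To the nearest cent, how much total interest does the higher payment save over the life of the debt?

$2,461.89

Monthly rate r = 20.2%/12 = 1.68333% = 0.0168333.
At $600.00/mo: n = ⌈−ln(1 − rB₀/P)/ln(1+r)⌉ = 59 payments (last $448.64); total interest = total paid − $22,275.00 = $12,973.64.
At $675.00/mo: 49 payments (last $386.75); total interest $10,511.75.
Interest saved = $12,973.64 − $10,511.75 = $2,461.89.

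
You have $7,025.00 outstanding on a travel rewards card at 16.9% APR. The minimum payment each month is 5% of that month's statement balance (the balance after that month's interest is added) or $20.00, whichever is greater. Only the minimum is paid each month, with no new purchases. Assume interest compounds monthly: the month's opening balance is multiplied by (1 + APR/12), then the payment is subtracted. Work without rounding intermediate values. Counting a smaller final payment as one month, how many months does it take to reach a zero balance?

101 months

Monthly rate r = 16.9%/12 = 1.40833% = 0.0140833.
While 5% of the post-interest balance exceeds $20.00, each month B ← (B·(1+r))·(1 − 0.05), i.e. B shrinks by the factor (1+r)·0.95 = 0.96338.
This holds for months 1–78. Entering month 79 the balance is $382.68; 5% of the post-interest balance is now below $20.00, so the flat $20.00 minimum applies from here.
From month 79 a fixed $20.00 at rate r clears $382.68 in 23 more payments. Total: 78 + 23 = 101 months.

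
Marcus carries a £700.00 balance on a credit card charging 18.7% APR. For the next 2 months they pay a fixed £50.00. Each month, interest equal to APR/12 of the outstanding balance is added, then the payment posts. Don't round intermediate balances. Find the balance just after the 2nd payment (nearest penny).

£621.21

Monthly rate r = 18.7%/12 = 1.55833% = 0.0155833.
Each month: B ← B·(1+r) − £50.00.
Month 1: interest £10.91; balance after payment £660.91.
Month 2: interest £10.30; balance after payment £621.21.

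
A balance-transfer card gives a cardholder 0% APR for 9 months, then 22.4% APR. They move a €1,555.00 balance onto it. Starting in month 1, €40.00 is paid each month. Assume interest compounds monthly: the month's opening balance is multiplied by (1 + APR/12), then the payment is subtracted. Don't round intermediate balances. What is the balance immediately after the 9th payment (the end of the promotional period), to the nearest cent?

€1,195.00

Promo months 1–9 at r₀ = 0%/12 = 0; months 10+ at r₁ = 22.4%/12 = 0.0186667.
After month 9 (no interest yet): B = €1,555.00 − 9·€40.00 = €1,195.00.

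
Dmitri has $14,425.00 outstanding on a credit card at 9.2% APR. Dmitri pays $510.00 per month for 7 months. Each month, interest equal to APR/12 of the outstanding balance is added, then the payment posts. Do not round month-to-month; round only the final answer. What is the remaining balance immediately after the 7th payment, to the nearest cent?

Monthly rate r = 9.2%/12 = 0.766667% = 0.00766667.
Each month: B ← B·(1+r) − $510.00.
Month 1: interest $110.59; balance after payment $14,025.59.
Month 2: interest $107.53; balance after payment $13,623.12.
Month 3: interest $104.44; balance after payment $13,217.57.
Month 4: interest $101.33; balance after payment $12,808.90.
Month 5: interest $98.20; balance after payment $12,397.10.
Month 6: interest $95.04; balance after payment $11,982.15.
Month 7: interest $91.86; balance after payment $11,564.01.

$11,564.01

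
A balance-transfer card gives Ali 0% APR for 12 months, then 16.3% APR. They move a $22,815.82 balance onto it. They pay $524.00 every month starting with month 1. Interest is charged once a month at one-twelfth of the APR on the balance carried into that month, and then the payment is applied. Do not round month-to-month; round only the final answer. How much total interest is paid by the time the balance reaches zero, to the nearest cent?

$5,198.58

Promo months 1–12 at r₀ = 0%/12 = 0; months 13+ at r₁ = 16.3%/12 = 0.0135833.
After month 12 (no interest yet): B = $22,815.82 − 12·$524.00 = $16,527.82.
Then at r₁ with $524.00/mo: n₂ = −ln(1 − r₁·B/P)/ln(1+r₁) ≈ 41.46 → 42 more payments.
Total paid = 53·$524.00 + $242.40 = $28,014.40; interest = $28,014.40 − $22,815.82 = $5,198.58.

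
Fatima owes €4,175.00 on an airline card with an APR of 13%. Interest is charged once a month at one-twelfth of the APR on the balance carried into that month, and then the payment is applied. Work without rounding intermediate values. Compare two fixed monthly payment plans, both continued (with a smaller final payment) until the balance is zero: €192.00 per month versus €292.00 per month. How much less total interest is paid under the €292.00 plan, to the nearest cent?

€225.57

Monthly rate r = 13%/12 = 1.08333% = 0.0108333.
At €192.00/mo: n = ⌈−ln(1 − rB₀/P)/ln(1+r)⌉ = 25 payments (last €178.63); total interest = total paid − €4,175.00 = €611.63.
At €292.00/mo: 16 payments (last €181.06); total interest €386.06.
Interest saved = €611.63 − €386.06 = €225.57.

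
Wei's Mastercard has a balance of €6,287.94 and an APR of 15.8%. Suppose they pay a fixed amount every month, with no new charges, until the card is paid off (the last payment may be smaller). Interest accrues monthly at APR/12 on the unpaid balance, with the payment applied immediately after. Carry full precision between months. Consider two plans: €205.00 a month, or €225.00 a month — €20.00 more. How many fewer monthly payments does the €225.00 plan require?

4 fewer payments

Monthly rate r = 15.8%/12 = 1.31667% = 0.0131667.
At €205.00/mo: n = ⌈−ln(1 − rB₀/P)/ln(1+r)⌉ = 40 payments (last €112.08); total interest = total paid − €6,287.94 = €1,819.14.
At €225.00/mo: 36 payments (last €16.93); total interest €1,603.99.
Payments saved = 40 − 36 = 4.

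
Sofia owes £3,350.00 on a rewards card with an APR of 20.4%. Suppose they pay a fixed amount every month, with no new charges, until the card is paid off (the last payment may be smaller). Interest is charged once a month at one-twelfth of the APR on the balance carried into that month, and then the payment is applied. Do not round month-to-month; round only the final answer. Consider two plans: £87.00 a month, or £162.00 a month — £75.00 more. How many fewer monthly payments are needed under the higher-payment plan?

38 fewer payments

Monthly rate r = 20.4%/12 = 1.7% = 0.017.
At £87.00/mo: n = ⌈−ln(1 − rB₀/P)/ln(1+r)⌉ = 64 payments (last £5.45); total interest = total paid − £3,350.00 = £2,136.45.
At £162.00/mo: 26 payments (last £113.04); total interest £813.04.
Payments saved = 64 − 26 = 38.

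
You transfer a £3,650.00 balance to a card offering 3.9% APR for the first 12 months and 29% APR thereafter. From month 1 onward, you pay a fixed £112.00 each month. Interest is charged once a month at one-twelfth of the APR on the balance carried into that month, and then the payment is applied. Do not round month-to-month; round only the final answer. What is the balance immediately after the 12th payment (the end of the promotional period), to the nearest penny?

£2,426.64

Promo months 1–12 at r₀ = 3.9%/12 = 0.00325; months 13+ at r₁ = 29%/12 = 0.0241667.
After month 12: iterate B ← B·(1+r₀) − £112.00 for 12 months → £2,426.64.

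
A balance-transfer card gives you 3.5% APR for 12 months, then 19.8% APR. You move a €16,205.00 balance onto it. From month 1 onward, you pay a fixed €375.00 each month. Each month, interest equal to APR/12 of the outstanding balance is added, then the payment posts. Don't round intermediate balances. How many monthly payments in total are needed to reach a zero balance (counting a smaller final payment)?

60 payments

Promo months 1–12 at r₀ = 3.5%/12 = 0.00291667; months 13+ at r₁ = 19.8%/12 = 0.0165.
After month 12: iterate B ← B·(1+r₀) − €375.00 for 12 months → €12,208.47.
Then at r₁ with €375.00/mo: n₂ = −ln(1 − r₁·B/P)/ln(1+r₁) ≈ 47.08 → 48 more payments.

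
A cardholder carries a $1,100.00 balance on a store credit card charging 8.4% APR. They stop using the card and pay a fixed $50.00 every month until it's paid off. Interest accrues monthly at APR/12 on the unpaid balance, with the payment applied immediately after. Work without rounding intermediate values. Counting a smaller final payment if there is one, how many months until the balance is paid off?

Monthly rate r = 8.4%/12 = 0.7% = 0.007.
Recurrence: B ← B·(1+r) − $50.00.
Month 1: interest $7.70; balance after payment $1,057.70.
Month 2: interest $7.40; balance after payment $1,015.10.
Closed form: n = −ln(1 − rB₀/P)/ln(1+r) = −ln(0.846)/ln(1.007) ≈ 23.974, so the balance reaches zero during payment 24.

24 payments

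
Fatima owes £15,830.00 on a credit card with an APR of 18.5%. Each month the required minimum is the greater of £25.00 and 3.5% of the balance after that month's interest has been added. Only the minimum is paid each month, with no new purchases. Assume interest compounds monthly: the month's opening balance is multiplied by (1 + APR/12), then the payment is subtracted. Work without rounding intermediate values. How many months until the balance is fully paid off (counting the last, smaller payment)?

Monthly rate r = 18.5%/12 = 1.54167% = 0.0154167.
While 3.5% of the post-interest balance exceeds £25.00, each month B ← (B·(1+r))·(1 − 0.035), i.e. B shrinks by the factor (1+r)·0.965 = 0.97988.
This holds for months 1–154. Entering month 155 the balance is £691.68; 3.5% of the post-interest balance is now below £25.00, so the flat £25.00 minimum applies from here.
From month 155 a fixed £25.00 at rate r clears £691.68 in 37 more payments. Total: 154 + 37 = 191 months.

191 months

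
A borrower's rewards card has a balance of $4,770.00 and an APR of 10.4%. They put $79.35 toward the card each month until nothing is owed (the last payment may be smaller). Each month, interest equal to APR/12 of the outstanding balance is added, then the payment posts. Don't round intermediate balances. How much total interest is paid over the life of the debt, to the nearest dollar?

Monthly rate r = 10.4%/12 = 0.866667% = 0.00866667.
Payoff takes n = ⌈−ln(1 − rB₀/P)/ln(1+r)⌉ = ⌈85.293⌉ = 86 payments; the last is $23.30.
Total paid = 85·$79.35 + $23.30 = $6,768.05.
Total interest = total paid − principal = $6,768.05 − $4,770.00 = $1,998.05.

$1,998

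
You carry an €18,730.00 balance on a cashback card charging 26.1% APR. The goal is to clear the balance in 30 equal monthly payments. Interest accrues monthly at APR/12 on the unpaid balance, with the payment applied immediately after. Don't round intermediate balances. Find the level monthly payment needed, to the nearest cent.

Monthly rate r = 26.1%/12 = 2.175% = 0.02175.
Level-payment amortization: P = B₀·r / (1 − (1+r)^(−n)) = 18730.00·0.02175 / (1 − 1.02175^(−30)).
Denominator 1 − (1+r)^(−30) = 0.475602505.
P = 407.378 / 0.475602505 ≈ 856.55.

€856.55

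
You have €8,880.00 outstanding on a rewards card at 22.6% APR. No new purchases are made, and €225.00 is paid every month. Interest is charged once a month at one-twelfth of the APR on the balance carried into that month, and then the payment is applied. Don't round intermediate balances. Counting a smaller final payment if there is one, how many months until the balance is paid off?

Monthly rate r = 22.6%/12 = 1.88333% = 0.0188333.
Recurrence: B ← B·(1+r) − €225.00.
Month 1: interest €167.24; balance after payment €8,822.24.
Month 2: interest €166.15; balance after payment €8,763.39.
Closed form: n = −ln(1 − rB₀/P)/ln(1+r) = −ln(0.25671)/ln(1.01883) ≈ 72.880, so the balance reaches zero during payment 73.

73 payments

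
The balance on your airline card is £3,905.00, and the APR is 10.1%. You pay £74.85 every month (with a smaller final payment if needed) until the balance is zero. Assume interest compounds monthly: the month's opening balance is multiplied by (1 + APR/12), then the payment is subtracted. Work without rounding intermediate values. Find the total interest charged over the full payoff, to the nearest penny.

Monthly rate r = 10.1%/12 = 0.841667% = 0.00841667.
Payoff takes n = ⌈−ln(1 − rB₀/P)/ln(1+r)⌉ = ⌈68.989⌉ = 69 payments; the last is £73.99.
Total paid = 68·£74.85 + £73.99 = £5,163.79.
Total interest = total paid − principal = £5,163.79 − £3,905.00 = £1,258.79.

£1,258.79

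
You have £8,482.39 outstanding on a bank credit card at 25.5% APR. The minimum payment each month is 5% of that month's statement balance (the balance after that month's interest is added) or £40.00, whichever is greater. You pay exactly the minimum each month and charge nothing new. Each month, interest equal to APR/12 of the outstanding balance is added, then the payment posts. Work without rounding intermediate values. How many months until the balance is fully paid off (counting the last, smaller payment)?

Monthly rate r = 25.5%/12 = 2.125% = 0.02125.
While 5% of the post-interest balance exceeds £40.00, each month B ← (B·(1+r))·(1 − 0.05), i.e. B shrinks by the factor (1+r)·0.95 = 0.97019.
This holds for months 1–79. Entering month 80 the balance is £776.46; 5% of the post-interest balance is now below £40.00, so the flat £40.00 minimum applies from here.
From month 80 a fixed £40.00 at rate r clears £776.46 in 26 more payments. Total: 79 + 26 = 105 months.

105 months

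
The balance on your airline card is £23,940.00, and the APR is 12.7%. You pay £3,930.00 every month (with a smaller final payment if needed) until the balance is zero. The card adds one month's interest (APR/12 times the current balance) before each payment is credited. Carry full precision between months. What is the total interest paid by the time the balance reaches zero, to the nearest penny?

Monthly rate r = 12.7%/12 = 1.05833% = 0.0105833.
Payoff takes n = ⌈−ln(1 − rB₀/P)/ln(1+r)⌉ = ⌈6.330⌉ = 7 payments; the last is £1,301.86.
Total paid = 6·£3,930.00 + £1,301.86 = £24,881.86.
Total interest = total paid − principal = £24,881.86 − £23,940.00 = £941.86.

£941.86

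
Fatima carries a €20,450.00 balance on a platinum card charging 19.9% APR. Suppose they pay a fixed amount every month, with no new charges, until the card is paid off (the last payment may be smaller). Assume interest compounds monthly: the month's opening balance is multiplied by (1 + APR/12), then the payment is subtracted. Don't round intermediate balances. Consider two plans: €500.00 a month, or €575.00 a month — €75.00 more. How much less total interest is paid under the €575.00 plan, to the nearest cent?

€3,320.95

Monthly rate r = 19.9%/12 = 1.65833% = 0.0165833.
At €500.00/mo: n = ⌈−ln(1 − rB₀/P)/ln(1+r)⌉ = 69 payments (last €474.07); total interest = total paid − €20,450.00 = €14,024.07.
At €575.00/mo: 55 payments (last €103.12); total interest €10,703.12.
Interest saved = €14,024.07 − €10,703.12 = €3,320.95.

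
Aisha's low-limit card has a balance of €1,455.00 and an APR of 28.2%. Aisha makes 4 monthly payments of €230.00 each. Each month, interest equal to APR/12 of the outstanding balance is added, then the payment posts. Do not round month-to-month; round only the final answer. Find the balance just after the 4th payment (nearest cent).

€643.73

Monthly rate r = 28.2%/12 = 2.35% = 0.0235.
Each month: B ← B·(1+r) − €230.00.
Month 1: interest €34.19; balance after payment €1,259.19.
Month 2: interest €29.59; balance after payment €1,058.78.
Month 3: interest €24.88; balance after payment €853.66.
Month 4: interest €20.06; balance after payment €643.73.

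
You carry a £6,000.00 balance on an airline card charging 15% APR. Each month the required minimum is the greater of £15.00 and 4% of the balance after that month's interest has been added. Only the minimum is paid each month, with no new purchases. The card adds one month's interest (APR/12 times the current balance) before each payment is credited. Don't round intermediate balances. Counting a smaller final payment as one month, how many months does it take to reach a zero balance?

Monthly rate r = 15%/12 = 1.25% = 0.0125.
While 4% of the post-interest balance exceeds £15.00, each month B ← (B·(1+r))·(1 − 0.04), i.e. B shrinks by the factor (1+r)·0.96 = 0.972.
This holds for months 1–99. Entering month 100 the balance is £360.67; 4% of the post-interest balance is now below £15.00, so the flat £15.00 minimum applies from here.
From month 100 a fixed £15.00 at rate r clears £360.67 in 29 more payments. Total: 99 + 29 = 128 months.

128 months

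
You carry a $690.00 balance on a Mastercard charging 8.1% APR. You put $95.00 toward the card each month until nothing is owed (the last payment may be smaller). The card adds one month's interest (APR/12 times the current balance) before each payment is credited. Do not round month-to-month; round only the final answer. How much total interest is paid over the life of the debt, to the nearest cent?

$19.95

Monthly rate r = 8.1%/12 = 0.675% = 0.00675.
Payoff takes n = ⌈−ln(1 − rB₀/P)/ln(1+r)⌉ = ⌈7.472⌉ = 8 payments; the last is $44.95.
Total paid = 7·$95.00 + $44.95 = $709.95.
Total interest = total paid − principal = $709.95 − $690.00 = $19.95.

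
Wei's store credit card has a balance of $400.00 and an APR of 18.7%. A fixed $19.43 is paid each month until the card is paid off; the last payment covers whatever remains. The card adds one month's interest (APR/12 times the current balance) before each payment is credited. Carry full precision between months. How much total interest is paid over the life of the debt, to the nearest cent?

Monthly rate r = 18.7%/12 = 1.55833% = 0.0155833.
Payoff takes n = ⌈−ln(1 − rB₀/P)/ln(1+r)⌉ = ⌈25.018⌉ = 26 payments; the last is $0.35.
Total paid = 25·$19.43 + $0.35 = $486.10.
Total interest = total paid − principal = $486.10 − $400.00 = $86.10.

$86.10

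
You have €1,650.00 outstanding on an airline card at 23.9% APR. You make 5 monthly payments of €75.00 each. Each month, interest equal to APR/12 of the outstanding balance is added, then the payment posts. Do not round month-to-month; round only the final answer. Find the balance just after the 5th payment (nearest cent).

Monthly rate r = 23.9%/12 = 1.99167% = 0.0199167.
Each month: B ← B·(1+r) − €75.00.
Month 1: interest €32.86; balance after payment €1,607.86.
Month 2: interest €32.02; balance after payment €1,564.89.
Month 3: interest €31.17; balance after payment €1,521.05.
Month 4: interest €30.29; balance after payment €1,476.35.
Month 5: interest €29.40; balance after payment €1,430.75.

€1,430.75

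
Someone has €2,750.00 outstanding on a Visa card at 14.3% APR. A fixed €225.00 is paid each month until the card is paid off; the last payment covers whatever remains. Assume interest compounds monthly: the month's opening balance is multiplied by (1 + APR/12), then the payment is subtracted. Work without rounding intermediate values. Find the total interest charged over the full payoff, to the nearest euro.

Monthly rate r = 14.3%/12 = 1.19167% = 0.0119167.
Payoff takes n = ⌈−ln(1 − rB₀/P)/ln(1+r)⌉ = ⌈13.288⌉ = 14 payments; the last is €65.07.
Total paid = 13·€225.00 + €65.07 = €2,990.07.
Total interest = total paid − principal = €2,990.07 − €2,750.00 = €240.07.

€240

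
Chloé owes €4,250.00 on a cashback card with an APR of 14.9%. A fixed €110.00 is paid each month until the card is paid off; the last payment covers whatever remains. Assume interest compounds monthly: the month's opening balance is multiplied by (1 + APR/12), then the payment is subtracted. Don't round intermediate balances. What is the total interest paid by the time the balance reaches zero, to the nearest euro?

Monthly rate r = 14.9%/12 = 1.24167% = 0.0124167.
Payoff takes n = ⌈−ln(1 − rB₀/P)/ln(1+r)⌉ = ⌈52.950⌉ = 53 payments; the last is €104.55.
Total paid = 52·€110.00 + €104.55 = €5,824.55.
Total interest = total paid − principal = €5,824.55 − €4,250.00 = €1,574.55.

€1,575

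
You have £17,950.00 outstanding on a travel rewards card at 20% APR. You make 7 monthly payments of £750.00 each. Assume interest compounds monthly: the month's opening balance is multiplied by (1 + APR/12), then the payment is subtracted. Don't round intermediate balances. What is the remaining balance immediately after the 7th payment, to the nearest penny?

£14,631.92

Monthly rate r = 20%/12 = 1.66667% = 0.0166667.
Each month: B ← B·(1+r) − £750.00.
Month 1: interest £299.17; balance after payment £17,499.17.
Month 2: interest £291.65; balance after payment £17,040.82.
Month 3: interest £284.01; balance after payment £16,574.83.
Month 4: interest £276.25; balance after payment £16,101.08.
Month 5: interest £268.35; balance after payment £15,619.43.
Month 6: interest £260.32; balance after payment £15,129.76.
Month 7: interest £252.16; balance after payment £14,631.92.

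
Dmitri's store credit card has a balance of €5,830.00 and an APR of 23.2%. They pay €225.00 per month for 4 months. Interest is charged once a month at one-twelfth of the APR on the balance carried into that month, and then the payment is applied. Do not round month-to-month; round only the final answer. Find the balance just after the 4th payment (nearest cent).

Monthly rate r = 23.2%/12 = 1.93333% = 0.0193333.
Each month: B ← B·(1+r) − €225.00.
Month 1: interest €112.71; balance after payment €5,717.71.
Month 2: interest €110.54; balance after payment €5,603.26.
Month 3: interest €108.33; balance after payment €5,486.59.
Month 4: interest €106.07; balance after payment €5,367.66.

€5,367.66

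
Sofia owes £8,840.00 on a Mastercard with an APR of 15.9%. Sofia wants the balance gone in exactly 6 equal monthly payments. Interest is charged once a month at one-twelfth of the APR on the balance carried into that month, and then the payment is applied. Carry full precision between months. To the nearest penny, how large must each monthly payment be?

Monthly rate r = 15.9%/12 = 1.325% = 0.01325.
Level-payment amortization: P = B₀·r / (1 − (1+r)^(−n)) = 8840.00·0.01325 / (1 − 1.01325^(−6)).
Denominator 1 − (1+r)^(−6) = 0.0759396717.
P = 117.13 / 0.0759396717 ≈ 1542.41.

£1,542.41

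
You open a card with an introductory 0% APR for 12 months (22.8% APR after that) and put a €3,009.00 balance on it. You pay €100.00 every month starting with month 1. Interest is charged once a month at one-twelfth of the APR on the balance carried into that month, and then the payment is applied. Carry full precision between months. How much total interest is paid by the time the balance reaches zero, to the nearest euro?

€429

Promo months 1–12 at r₀ = 0%/12 = 0; months 13+ at r₁ = 22.8%/12 = 0.019.
After month 12 (no interest yet): B = €3,009.00 − 12·€100.00 = €1,809.00.
Then at r₁ with €100.00/mo: n₂ = −ln(1 − r₁·B/P)/ln(1+r₁) ≈ 22.38 → 23 more payments.
Total paid = 34·€100.00 + €37.80 = €3,437.80; interest = €3,437.80 − €3,009.00 = €428.80.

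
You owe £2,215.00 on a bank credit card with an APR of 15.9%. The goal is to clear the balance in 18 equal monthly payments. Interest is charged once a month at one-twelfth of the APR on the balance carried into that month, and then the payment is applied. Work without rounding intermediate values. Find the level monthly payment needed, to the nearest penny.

Monthly rate r = 15.9%/12 = 1.325% = 0.01325.
Level-payment amortization: P = B₀·r / (1 − (1+r)^(−n)) = 2215.00·0.01325 / (1 − 1.01325^(−18)).
Denominator 1 − (1+r)^(−18) = 0.210956445.
P = 29.3487 / 0.210956445 ≈ 139.12.

£139.12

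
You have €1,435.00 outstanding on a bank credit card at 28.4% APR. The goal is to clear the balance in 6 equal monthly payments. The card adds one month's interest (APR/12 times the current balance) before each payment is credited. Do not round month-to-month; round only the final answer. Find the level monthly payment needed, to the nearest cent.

Monthly rate r = 28.4%/12 = 2.36667% = 0.0236667.
Level-payment amortization: P = B₀·r / (1 − (1+r)^(−n)) = 1435.00·0.0236667 / (1 − 1.02367^(−6)).
Denominator 1 − (1+r)^(−6) = 0.130942264.
P = 33.9617 / 0.130942264 ≈ 259.36.

€259.36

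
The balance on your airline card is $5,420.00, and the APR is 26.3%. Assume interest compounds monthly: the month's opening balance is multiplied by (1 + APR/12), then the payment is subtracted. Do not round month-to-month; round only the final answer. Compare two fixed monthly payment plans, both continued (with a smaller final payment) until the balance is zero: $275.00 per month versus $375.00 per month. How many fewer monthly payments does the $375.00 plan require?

Monthly rate r = 26.3%/12 = 2.19167% = 0.0219167.
At $275.00/mo: n = ⌈−ln(1 − rB₀/P)/ln(1+r)⌉ = 27 payments (last $24.09); total interest = total paid − $5,420.00 = $1,754.09.
At $375.00/mo: 18 payments (last $214.84); total interest $1,169.84.
Payments saved = 27 − 18 = 9.

9 fewer payments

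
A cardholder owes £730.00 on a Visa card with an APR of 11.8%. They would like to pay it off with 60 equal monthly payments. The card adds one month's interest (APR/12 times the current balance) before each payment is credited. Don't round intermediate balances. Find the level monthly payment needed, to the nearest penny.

Monthly rate r = 11.8%/12 = 0.983333% = 0.00983333.
Level-payment amortization: P = B₀·r / (1 − (1+r)^(−n)) = 730.00·0.00983333 / (1 − 1.00983^(−60)).
Denominator 1 − (1+r)^(−60) = 0.444072864.
P = 7.17833 / 0.444072864 ≈ 16.16.

£16.16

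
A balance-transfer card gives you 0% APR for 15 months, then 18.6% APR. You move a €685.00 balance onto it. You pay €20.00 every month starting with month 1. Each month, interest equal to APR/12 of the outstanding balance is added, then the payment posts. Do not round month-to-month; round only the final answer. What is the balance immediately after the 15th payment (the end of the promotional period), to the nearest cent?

€385.00

Promo months 1–15 at r₀ = 0%/12 = 0; months 16+ at r₁ = 18.6%/12 = 0.0155.
After month 15 (no interest yet): B = €685.00 − 15·€20.00 = €385.00.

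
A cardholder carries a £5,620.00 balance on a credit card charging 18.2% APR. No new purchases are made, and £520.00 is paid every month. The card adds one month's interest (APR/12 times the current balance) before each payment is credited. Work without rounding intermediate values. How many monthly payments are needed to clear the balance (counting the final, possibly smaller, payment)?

12 payments

Monthly rate r = 18.2%/12 = 1.51667% = 0.0151667.
Recurrence: B ← B·(1+r) − £520.00.
Month 1: interest £85.24; balance after payment £5,185.24.
Month 2: interest £78.64; balance after payment £4,743.88.
Closed form: n = −ln(1 − rB₀/P)/ln(1+r) = −ln(0.83608)/ln(1.01517) ≈ 11.893, so the balance reaches zero during payment 12.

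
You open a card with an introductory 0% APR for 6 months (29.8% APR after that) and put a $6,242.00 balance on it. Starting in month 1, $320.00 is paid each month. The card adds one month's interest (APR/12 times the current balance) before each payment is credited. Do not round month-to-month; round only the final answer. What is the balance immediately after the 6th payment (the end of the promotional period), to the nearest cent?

Promo months 1–6 at r₀ = 0%/12 = 0; months 7+ at r₁ = 29.8%/12 = 0.0248333.
After month 6 (no interest yet): B = $6,242.00 − 6·$320.00 = $4,322.00.

$4,322.00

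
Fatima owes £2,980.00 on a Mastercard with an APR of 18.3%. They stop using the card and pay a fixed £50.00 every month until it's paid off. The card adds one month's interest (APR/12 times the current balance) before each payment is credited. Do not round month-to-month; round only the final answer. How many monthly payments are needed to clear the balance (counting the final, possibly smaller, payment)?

Monthly rate r = 18.3%/12 = 1.525% = 0.01525.
Recurrence: B ← B·(1+r) − £50.00.
Month 1: interest £45.45; balance after payment £2,975.45.
Month 2: interest £45.38; balance after payment £2,970.82.
Closed form: n = −ln(1 − rB₀/P)/ln(1+r) = −ln(0.0911)/ln(1.01525) ≈ 158.296, so the balance reaches zero during payment 159.

159 months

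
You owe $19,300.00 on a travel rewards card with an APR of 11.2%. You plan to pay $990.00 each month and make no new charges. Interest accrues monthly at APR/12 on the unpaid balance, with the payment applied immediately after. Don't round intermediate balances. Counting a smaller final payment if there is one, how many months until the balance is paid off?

22 months

Monthly rate r = 11.2%/12 = 0.933333% = 0.00933333.
Recurrence: B ← B·(1+r) − $990.00.
Month 1: interest $180.13; balance after payment $18,490.13.
Month 2: interest $172.57; balance after payment $17,672.71.
Closed form: n = −ln(1 − rB₀/P)/ln(1+r) = −ln(0.81805)/ln(1.00933) ≈ 21.618, so the balance reaches zero during payment 22.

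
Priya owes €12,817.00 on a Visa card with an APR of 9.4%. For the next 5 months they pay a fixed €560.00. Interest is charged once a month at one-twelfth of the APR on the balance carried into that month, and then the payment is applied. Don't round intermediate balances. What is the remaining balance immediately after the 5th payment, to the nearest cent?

€10,482.71

Monthly rate r = 9.4%/12 = 0.783333% = 0.00783333.
Each month: B ← B·(1+r) − €560.00.
Month 1: interest €100.40; balance after payment €12,357.40.
Month 2: interest €96.80; balance after payment €11,894.20.
Month 3: interest €93.17; balance after payment €11,427.37.
Month 4: interest €89.51; balance after payment €10,956.89.
Month 5: interest €85.83; balance after payment €10,482.71.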